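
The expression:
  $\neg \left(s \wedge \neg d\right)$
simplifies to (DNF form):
$d \vee \neg s$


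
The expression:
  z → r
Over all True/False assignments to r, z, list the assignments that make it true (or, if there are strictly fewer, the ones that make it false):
is false only for:
  r=False, z=True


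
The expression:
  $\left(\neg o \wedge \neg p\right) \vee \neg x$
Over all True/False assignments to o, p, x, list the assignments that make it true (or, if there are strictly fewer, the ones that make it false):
is false only for:
  o=False, p=True, x=True;
  o=True, p=False, x=True;
  o=True, p=True, x=True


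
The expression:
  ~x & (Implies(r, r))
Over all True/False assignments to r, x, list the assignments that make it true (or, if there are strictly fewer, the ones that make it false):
is true only for:
  r=False, x=False;
  r=True, x=False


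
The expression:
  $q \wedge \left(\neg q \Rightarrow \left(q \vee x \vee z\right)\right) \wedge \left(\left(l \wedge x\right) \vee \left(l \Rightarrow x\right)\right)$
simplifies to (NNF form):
$q \wedge \left(x \vee \neg l\right)$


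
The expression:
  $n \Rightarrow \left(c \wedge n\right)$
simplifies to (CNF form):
$c \vee \neg n$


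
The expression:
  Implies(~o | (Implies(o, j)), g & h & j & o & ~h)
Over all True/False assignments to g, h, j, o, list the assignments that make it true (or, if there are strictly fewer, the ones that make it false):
is true only for:
  g=False, h=False, j=False, o=True;
  g=False, h=True, j=False, o=True;
  g=True, h=False, j=False, o=True;
  g=True, h=True, j=False, o=True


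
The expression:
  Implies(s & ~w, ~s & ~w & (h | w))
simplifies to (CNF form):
w | ~s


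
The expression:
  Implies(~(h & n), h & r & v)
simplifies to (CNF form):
h & (n | r) & (n | v)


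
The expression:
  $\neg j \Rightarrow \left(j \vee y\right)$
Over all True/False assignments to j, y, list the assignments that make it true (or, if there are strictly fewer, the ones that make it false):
is false only for:
  j=False, y=False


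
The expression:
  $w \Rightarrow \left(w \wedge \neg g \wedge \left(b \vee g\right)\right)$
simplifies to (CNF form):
$\left(b \vee \neg w\right) \wedge \left(\neg g \vee \neg w\right)$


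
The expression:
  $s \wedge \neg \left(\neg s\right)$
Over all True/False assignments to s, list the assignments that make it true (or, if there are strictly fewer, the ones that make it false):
is true only for:
  s=True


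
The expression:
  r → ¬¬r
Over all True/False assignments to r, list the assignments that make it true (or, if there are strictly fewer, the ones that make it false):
is always true.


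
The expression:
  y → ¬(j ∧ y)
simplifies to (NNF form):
¬j ∨ ¬y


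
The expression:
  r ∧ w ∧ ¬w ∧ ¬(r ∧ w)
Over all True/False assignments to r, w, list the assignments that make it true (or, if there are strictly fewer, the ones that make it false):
is never true.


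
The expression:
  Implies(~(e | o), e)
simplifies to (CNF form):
e | o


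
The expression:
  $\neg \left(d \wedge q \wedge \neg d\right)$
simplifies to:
$\text{True}$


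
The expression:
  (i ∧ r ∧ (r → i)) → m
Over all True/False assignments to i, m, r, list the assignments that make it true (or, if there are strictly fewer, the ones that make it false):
is false only for:
  i=True, m=False, r=True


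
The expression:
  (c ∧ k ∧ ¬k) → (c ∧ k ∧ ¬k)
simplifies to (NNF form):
True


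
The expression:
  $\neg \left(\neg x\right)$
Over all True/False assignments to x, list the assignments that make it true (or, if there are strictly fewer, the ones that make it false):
is true only for:
  x=True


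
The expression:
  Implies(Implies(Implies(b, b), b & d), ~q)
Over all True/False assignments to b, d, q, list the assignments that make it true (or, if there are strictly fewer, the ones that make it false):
is false only for:
  b=True, d=True, q=True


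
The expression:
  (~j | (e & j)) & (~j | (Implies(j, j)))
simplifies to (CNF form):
e | ~j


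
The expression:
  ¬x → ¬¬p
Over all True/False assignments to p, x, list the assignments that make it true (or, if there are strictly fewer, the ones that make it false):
is false only for:
  p=False, x=False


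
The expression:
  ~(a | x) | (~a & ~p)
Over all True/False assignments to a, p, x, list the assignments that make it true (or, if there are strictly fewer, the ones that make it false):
is true only for:
  a=False, p=False, x=False;
  a=False, p=False, x=True;
  a=False, p=True, x=False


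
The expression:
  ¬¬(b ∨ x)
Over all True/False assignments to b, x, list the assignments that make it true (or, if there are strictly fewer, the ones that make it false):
is false only for:
  b=False, x=False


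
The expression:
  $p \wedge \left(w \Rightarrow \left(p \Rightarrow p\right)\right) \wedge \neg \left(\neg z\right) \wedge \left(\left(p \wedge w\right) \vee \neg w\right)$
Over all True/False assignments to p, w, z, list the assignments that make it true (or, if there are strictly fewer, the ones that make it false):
is true only for:
  p=True, w=False, z=True;
  p=True, w=True, z=True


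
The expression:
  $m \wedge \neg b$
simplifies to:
$m \wedge \neg b$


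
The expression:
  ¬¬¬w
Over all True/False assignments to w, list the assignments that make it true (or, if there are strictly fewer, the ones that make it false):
is true only for:
  w=False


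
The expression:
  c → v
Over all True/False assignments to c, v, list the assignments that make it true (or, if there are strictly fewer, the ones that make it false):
is false only for:
  c=True, v=False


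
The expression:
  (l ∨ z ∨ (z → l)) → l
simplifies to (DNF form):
l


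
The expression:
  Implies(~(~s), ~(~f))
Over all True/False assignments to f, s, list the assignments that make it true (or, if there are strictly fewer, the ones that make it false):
is false only for:
  f=False, s=True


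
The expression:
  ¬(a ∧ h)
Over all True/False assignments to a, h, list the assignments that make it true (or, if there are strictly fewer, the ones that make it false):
is false only for:
  a=True, h=True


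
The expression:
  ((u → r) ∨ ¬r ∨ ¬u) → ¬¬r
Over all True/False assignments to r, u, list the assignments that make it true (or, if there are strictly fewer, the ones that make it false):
is true only for:
  r=True, u=False;
  r=True, u=True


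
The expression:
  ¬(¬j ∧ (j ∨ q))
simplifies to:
j ∨ ¬q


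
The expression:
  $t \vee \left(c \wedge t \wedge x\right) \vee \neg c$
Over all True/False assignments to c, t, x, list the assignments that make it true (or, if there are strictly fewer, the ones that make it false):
is false only for:
  c=True, t=False, x=False;
  c=True, t=False, x=True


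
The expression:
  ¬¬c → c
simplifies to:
True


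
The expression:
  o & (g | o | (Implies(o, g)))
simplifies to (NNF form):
o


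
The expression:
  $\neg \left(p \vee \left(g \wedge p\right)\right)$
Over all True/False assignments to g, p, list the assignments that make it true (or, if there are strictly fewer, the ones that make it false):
is true only for:
  g=False, p=False;
  g=True, p=False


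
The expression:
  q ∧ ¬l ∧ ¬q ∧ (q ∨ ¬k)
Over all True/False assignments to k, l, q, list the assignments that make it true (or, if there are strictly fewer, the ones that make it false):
is never true.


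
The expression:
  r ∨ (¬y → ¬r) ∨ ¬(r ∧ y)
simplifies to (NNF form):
True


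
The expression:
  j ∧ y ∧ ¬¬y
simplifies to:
j ∧ y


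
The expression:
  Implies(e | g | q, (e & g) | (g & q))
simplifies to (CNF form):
(g | ~e) & (g | ~q) & (e | q | ~g)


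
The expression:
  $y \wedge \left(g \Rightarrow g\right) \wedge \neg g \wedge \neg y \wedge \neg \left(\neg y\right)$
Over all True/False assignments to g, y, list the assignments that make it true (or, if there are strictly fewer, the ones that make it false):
is never true.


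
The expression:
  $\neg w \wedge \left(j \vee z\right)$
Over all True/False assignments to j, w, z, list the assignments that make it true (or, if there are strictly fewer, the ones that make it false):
is true only for:
  j=False, w=False, z=True;
  j=True, w=False, z=False;
  j=True, w=False, z=True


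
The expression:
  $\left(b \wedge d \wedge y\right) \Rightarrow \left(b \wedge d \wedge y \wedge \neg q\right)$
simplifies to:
$\neg b \vee \neg d \vee \neg q \vee \neg y$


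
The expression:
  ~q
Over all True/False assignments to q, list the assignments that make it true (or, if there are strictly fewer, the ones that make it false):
is true only for:
  q=False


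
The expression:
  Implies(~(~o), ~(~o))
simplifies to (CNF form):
True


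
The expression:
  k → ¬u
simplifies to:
¬k ∨ ¬u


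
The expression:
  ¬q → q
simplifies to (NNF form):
q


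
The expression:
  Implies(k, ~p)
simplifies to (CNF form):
~k | ~p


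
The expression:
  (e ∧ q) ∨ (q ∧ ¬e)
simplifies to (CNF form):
q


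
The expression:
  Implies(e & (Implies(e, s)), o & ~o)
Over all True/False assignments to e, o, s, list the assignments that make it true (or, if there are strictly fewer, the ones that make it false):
is false only for:
  e=True, o=False, s=True;
  e=True, o=True, s=True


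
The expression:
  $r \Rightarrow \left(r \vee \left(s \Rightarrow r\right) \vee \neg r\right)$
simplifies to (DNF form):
$\text{True}$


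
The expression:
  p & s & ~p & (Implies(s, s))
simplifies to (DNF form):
False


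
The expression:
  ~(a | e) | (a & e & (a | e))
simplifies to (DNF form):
(a & e) | (~a & ~e)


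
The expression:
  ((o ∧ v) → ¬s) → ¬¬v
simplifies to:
v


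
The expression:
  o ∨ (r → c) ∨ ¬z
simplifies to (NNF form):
c ∨ o ∨ ¬r ∨ ¬z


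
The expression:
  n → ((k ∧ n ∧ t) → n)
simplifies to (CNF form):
True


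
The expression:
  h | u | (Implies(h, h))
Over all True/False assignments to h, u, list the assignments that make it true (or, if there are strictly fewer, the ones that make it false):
is always true.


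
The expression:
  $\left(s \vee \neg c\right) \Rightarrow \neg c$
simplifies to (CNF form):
$\neg c \vee \neg s$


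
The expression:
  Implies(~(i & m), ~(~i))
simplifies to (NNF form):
i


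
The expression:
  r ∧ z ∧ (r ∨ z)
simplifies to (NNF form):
r ∧ z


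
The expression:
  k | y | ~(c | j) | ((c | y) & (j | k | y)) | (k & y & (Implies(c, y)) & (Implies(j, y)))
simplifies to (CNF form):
(c | k | y | ~j) & (j | k | y | ~c)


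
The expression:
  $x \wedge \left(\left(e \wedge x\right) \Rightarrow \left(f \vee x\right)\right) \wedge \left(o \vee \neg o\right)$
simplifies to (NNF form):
$x$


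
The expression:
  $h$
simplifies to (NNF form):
$h$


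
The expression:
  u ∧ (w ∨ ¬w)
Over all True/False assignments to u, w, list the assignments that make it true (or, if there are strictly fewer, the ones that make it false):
is true only for:
  u=True, w=False;
  u=True, w=True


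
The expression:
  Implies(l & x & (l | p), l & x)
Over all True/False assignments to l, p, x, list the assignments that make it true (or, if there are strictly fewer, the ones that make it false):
is always true.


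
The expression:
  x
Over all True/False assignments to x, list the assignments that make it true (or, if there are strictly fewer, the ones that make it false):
is true only for:
  x=True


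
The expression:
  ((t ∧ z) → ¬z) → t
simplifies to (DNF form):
t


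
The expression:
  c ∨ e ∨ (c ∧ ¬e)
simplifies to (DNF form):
c ∨ e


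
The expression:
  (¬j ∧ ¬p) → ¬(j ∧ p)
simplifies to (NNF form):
True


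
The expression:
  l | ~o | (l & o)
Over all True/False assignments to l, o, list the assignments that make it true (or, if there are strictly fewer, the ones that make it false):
is false only for:
  l=False, o=True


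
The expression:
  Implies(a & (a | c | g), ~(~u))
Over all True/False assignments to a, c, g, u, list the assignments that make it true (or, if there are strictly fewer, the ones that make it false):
is false only for:
  a=True, c=False, g=False, u=False;
  a=True, c=False, g=True, u=False;
  a=True, c=True, g=False, u=False;
  a=True, c=True, g=True, u=False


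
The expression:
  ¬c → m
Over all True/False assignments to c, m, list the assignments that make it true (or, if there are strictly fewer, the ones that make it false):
is false only for:
  c=False, m=False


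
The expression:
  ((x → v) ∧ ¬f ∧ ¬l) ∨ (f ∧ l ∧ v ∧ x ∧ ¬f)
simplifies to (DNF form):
(v ∧ ¬f ∧ ¬l) ∨ (¬f ∧ ¬l ∧ ¬x)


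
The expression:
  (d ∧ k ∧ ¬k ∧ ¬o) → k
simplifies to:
True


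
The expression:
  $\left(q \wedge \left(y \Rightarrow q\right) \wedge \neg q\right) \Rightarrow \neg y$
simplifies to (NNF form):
$\text{True}$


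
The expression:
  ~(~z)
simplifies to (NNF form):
z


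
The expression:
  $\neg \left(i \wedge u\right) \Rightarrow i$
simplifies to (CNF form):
$i$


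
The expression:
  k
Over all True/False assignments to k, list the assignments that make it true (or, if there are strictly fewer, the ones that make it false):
is true only for:
  k=True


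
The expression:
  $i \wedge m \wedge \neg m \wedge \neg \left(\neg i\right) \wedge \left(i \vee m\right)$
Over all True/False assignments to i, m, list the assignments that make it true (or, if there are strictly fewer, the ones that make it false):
is never true.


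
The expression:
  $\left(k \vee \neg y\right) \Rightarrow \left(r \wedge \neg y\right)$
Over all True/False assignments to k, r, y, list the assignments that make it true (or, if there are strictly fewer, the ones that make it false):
is true only for:
  k=False, r=False, y=True;
  k=False, r=True, y=False;
  k=False, r=True, y=True;
  k=True, r=True, y=False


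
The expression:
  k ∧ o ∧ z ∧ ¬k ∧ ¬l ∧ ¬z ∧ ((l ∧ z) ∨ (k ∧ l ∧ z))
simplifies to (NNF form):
False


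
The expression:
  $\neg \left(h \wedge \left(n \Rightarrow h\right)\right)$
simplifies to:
$\neg h$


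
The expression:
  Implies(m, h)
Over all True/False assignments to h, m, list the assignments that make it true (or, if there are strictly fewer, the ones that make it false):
is false only for:
  h=False, m=True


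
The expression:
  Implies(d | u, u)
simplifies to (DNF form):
u | ~d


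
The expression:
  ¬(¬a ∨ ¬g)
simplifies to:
a ∧ g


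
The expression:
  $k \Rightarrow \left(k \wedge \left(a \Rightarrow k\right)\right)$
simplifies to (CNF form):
$\text{True}$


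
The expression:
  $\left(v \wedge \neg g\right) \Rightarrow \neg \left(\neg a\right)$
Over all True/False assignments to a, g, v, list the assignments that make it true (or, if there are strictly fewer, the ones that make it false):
is false only for:
  a=False, g=False, v=True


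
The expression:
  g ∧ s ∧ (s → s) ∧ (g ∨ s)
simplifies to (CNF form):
g ∧ s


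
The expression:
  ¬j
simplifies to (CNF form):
¬j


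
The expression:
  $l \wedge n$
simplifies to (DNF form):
$l \wedge n$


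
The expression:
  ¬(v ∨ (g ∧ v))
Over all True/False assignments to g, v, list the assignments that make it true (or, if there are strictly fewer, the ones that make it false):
is true only for:
  g=False, v=False;
  g=True, v=False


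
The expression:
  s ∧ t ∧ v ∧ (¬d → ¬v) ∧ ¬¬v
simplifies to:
d ∧ s ∧ t ∧ v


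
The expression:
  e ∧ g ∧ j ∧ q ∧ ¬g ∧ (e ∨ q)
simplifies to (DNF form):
False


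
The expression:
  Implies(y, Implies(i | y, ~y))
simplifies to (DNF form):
~y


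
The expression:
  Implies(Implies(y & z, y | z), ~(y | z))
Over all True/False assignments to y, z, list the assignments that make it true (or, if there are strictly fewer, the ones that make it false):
is true only for:
  y=False, z=False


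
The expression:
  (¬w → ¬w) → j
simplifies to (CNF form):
j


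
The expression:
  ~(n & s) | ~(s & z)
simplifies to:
~n | ~s | ~z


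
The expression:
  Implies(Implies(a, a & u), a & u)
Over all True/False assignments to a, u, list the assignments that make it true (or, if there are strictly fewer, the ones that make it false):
is true only for:
  a=True, u=False;
  a=True, u=True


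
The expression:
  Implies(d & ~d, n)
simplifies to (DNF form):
True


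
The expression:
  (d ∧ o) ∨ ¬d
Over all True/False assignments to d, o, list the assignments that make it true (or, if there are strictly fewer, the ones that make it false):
is false only for:
  d=True, o=False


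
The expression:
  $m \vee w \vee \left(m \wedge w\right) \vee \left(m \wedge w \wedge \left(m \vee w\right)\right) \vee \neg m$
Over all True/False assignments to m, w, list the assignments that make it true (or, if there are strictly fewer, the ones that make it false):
is always true.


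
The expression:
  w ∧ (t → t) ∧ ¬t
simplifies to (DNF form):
w ∧ ¬t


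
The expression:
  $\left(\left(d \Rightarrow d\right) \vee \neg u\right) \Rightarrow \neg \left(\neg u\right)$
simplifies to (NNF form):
$u$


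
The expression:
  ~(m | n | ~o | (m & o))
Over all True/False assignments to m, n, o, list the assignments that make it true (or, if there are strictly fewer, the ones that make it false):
is true only for:
  m=False, n=False, o=True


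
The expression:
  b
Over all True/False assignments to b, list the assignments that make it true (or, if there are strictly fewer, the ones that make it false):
is true only for:
  b=True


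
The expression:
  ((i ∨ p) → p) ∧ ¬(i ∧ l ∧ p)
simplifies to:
(p ∧ ¬l) ∨ ¬i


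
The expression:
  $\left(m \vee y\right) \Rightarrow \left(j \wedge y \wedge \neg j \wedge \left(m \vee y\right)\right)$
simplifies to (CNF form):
$\neg m \wedge \neg y$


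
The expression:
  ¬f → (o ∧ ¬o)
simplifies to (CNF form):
f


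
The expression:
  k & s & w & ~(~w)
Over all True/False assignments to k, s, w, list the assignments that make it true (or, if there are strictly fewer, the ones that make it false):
is true only for:
  k=True, s=True, w=True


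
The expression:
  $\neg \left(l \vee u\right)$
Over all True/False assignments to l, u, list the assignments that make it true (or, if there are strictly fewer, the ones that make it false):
is true only for:
  l=False, u=False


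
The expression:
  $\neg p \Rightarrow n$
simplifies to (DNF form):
$n \vee p$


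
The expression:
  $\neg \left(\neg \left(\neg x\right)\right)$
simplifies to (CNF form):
$\neg x$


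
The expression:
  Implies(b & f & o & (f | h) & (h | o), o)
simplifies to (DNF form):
True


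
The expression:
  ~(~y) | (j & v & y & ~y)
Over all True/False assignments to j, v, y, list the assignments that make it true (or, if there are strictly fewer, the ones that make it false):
is true only for:
  j=False, v=False, y=True;
  j=False, v=True, y=True;
  j=True, v=False, y=True;
  j=True, v=True, y=True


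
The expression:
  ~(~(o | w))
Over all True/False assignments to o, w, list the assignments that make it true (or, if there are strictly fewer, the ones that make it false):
is false only for:
  o=False, w=False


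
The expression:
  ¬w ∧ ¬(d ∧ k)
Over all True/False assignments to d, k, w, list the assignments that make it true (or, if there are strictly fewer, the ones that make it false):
is true only for:
  d=False, k=False, w=False;
  d=False, k=True, w=False;
  d=True, k=False, w=False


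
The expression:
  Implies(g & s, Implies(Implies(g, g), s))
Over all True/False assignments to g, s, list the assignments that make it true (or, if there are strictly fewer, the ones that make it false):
is always true.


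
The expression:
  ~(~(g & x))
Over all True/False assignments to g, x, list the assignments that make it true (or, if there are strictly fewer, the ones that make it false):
is true only for:
  g=True, x=True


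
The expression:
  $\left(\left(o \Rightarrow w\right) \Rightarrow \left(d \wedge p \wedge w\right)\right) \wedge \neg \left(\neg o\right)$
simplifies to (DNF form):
$\left(o \wedge \neg w\right) \vee \left(d \wedge o \wedge p\right)$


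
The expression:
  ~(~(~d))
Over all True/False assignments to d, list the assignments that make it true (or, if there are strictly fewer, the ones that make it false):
is true only for:
  d=False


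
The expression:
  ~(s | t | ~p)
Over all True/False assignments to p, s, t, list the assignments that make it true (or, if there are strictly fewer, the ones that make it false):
is true only for:
  p=True, s=False, t=False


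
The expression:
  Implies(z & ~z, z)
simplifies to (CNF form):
True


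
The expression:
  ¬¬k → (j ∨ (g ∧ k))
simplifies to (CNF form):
g ∨ j ∨ ¬k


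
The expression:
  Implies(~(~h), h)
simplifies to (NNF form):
True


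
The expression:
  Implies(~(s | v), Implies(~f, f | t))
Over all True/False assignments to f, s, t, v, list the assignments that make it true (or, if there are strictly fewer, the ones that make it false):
is false only for:
  f=False, s=False, t=False, v=False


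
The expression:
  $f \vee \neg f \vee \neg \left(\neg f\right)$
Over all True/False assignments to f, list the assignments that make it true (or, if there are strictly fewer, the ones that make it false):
is always true.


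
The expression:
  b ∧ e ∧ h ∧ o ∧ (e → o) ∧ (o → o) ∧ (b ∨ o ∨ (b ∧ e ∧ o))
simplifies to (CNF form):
b ∧ e ∧ h ∧ o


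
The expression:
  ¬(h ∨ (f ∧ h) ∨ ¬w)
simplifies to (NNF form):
w ∧ ¬h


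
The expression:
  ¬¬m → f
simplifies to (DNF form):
f ∨ ¬m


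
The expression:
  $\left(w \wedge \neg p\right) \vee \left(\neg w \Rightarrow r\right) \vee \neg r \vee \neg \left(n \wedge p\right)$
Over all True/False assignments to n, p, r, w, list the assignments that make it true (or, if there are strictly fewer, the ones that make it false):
is always true.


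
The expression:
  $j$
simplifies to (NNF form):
$j$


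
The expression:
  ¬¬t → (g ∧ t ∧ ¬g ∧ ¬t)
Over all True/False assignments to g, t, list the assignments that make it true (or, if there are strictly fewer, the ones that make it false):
is true only for:
  g=False, t=False;
  g=True, t=False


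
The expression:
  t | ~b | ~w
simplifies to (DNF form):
t | ~b | ~w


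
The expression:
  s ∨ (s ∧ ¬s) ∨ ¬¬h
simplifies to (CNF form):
h ∨ s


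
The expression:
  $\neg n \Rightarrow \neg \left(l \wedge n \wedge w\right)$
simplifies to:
$\text{True}$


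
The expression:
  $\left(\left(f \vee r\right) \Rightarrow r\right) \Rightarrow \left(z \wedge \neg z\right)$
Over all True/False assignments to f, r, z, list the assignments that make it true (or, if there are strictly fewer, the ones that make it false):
is true only for:
  f=True, r=False, z=False;
  f=True, r=False, z=True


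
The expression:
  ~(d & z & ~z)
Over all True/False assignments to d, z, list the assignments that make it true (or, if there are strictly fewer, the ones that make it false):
is always true.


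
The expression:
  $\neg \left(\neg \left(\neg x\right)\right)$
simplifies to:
$\neg x$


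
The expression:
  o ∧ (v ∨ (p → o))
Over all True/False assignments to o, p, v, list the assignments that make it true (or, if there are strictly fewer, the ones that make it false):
is true only for:
  o=True, p=False, v=False;
  o=True, p=False, v=True;
  o=True, p=True, v=False;
  o=True, p=True, v=True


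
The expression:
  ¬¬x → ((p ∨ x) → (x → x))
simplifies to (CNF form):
True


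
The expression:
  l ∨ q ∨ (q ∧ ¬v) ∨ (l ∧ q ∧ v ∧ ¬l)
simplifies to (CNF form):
l ∨ q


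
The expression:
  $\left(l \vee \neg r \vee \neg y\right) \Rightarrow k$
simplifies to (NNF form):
$k \vee \left(r \wedge y \wedge \neg l\right)$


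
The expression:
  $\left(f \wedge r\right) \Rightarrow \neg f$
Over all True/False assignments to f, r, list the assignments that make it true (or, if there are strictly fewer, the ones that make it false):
is false only for:
  f=True, r=True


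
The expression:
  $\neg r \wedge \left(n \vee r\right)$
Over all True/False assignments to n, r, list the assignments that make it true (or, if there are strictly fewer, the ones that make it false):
is true only for:
  n=True, r=False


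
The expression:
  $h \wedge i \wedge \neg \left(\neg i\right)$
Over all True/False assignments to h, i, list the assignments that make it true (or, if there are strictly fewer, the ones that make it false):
is true only for:
  h=True, i=True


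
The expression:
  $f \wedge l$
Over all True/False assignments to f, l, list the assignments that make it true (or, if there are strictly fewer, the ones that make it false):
is true only for:
  f=True, l=True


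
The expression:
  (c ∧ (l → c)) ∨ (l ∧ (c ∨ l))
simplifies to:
c ∨ l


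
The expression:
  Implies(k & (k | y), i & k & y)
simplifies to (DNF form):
~k | (i & y)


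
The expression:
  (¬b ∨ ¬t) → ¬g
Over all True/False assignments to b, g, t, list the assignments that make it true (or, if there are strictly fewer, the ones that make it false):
is false only for:
  b=False, g=True, t=False;
  b=False, g=True, t=True;
  b=True, g=True, t=False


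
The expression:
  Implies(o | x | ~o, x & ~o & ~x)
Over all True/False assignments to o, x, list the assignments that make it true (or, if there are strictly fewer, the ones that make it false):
is never true.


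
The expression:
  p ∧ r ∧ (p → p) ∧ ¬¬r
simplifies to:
p ∧ r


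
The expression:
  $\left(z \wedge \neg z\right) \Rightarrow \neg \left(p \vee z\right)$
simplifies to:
$\text{True}$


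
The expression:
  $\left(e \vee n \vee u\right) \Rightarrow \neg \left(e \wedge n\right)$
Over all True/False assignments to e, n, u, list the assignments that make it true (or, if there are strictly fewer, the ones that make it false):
is false only for:
  e=True, n=True, u=False;
  e=True, n=True, u=True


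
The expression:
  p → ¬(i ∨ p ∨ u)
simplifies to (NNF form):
¬p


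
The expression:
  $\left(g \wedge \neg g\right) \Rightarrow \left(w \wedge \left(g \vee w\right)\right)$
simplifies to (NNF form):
$\text{True}$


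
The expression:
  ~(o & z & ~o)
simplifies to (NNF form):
True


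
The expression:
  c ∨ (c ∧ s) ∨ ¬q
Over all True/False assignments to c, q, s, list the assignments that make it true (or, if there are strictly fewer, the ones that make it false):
is false only for:
  c=False, q=True, s=False;
  c=False, q=True, s=True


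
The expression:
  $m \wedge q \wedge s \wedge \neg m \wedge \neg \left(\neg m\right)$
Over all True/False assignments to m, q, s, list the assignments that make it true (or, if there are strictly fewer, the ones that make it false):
is never true.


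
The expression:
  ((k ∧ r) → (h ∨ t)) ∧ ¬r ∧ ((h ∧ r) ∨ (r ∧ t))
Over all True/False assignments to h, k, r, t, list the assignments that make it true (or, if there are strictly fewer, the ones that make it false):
is never true.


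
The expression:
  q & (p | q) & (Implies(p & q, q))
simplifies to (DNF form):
q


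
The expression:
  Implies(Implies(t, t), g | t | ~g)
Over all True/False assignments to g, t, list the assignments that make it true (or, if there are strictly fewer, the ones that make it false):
is always true.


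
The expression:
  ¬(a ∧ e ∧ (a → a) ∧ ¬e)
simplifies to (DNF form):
True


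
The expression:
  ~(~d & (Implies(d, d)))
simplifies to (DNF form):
d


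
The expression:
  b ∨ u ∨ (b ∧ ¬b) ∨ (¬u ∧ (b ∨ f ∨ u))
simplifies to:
b ∨ f ∨ u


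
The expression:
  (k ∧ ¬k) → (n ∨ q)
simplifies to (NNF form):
True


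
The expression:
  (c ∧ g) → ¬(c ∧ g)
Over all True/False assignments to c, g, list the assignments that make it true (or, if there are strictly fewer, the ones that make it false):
is false only for:
  c=True, g=True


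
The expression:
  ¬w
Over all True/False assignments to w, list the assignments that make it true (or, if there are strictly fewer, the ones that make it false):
is true only for:
  w=False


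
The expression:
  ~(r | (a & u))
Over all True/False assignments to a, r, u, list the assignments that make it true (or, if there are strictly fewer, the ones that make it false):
is true only for:
  a=False, r=False, u=False;
  a=False, r=False, u=True;
  a=True, r=False, u=False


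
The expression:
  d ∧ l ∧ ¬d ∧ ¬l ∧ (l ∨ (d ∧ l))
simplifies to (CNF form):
False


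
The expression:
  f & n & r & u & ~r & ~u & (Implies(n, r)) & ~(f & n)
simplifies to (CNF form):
False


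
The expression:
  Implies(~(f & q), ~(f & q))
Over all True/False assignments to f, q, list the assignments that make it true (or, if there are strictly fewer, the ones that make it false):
is always true.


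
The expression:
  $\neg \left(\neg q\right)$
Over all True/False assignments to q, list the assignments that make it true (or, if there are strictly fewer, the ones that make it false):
is true only for:
  q=True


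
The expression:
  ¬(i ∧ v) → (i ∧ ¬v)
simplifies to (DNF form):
i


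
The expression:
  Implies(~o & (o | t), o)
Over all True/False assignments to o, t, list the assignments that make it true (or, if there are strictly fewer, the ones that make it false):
is false only for:
  o=False, t=True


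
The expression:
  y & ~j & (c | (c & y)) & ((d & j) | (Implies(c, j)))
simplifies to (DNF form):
False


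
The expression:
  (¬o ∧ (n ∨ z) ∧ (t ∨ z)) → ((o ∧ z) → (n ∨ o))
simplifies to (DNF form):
True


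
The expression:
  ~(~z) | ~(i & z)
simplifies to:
True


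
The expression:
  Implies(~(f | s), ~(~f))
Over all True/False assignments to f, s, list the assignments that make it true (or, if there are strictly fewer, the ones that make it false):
is false only for:
  f=False, s=False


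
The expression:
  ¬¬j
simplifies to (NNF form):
j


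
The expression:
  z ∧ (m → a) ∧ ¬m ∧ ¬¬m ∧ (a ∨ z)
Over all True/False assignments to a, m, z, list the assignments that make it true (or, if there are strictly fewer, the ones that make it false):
is never true.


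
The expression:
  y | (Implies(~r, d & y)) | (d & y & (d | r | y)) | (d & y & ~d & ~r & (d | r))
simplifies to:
r | y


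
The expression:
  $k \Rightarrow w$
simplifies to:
$w \vee \neg k$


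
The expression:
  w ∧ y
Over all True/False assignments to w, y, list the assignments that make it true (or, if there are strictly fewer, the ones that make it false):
is true only for:
  w=True, y=True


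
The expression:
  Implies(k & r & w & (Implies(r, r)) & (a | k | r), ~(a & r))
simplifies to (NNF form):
~a | ~k | ~r | ~w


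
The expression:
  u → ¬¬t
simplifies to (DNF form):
t ∨ ¬u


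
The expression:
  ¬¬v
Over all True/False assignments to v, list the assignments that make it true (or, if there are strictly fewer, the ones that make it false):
is true only for:
  v=True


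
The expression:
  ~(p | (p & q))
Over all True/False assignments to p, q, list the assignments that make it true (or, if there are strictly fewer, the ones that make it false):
is true only for:
  p=False, q=False;
  p=False, q=True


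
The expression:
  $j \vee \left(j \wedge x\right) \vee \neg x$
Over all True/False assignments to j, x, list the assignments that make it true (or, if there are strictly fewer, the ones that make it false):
is false only for:
  j=False, x=True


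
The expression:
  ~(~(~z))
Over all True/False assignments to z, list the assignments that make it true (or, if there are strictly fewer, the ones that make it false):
is true only for:
  z=False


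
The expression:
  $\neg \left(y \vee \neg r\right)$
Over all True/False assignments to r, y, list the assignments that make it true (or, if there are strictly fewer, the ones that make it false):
is true only for:
  r=True, y=False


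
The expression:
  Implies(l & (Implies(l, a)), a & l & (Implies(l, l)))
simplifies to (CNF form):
True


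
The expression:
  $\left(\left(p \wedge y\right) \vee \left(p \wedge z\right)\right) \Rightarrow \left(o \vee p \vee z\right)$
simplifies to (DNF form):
$\text{True}$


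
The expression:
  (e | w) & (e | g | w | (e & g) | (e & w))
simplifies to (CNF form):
e | w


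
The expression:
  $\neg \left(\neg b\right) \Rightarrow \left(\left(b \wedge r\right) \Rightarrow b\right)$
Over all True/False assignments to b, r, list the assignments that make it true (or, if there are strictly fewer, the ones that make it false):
is always true.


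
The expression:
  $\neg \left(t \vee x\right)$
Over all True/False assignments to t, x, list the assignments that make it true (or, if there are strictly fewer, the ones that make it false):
is true only for:
  t=False, x=False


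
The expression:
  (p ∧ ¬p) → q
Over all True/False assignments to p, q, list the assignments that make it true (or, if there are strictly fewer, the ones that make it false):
is always true.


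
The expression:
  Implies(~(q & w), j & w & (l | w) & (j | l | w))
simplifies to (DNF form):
(j & w) | (q & w)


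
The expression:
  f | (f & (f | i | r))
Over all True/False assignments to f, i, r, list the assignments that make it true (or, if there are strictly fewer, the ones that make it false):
is true only for:
  f=True, i=False, r=False;
  f=True, i=False, r=True;
  f=True, i=True, r=False;
  f=True, i=True, r=True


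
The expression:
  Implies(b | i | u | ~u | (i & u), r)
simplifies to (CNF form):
r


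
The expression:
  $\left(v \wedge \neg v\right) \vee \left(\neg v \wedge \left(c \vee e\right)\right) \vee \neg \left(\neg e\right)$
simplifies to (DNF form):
$e \vee \left(c \wedge \neg v\right)$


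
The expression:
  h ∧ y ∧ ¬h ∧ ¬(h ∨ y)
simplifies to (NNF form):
False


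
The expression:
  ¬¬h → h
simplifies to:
True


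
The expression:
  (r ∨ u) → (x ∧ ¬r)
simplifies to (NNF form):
¬r ∧ (x ∨ ¬u)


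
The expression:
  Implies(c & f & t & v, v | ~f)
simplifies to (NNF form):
True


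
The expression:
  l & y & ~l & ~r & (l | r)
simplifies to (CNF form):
False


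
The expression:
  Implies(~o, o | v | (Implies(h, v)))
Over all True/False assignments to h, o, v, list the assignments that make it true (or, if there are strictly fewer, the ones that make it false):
is false only for:
  h=True, o=False, v=False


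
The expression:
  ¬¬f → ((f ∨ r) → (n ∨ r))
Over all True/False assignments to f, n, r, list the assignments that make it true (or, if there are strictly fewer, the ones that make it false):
is false only for:
  f=True, n=False, r=False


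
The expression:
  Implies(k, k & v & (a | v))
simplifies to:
v | ~k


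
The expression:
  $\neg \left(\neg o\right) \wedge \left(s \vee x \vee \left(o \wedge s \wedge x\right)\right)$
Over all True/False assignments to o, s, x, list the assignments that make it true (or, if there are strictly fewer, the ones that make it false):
is true only for:
  o=True, s=False, x=True;
  o=True, s=True, x=False;
  o=True, s=True, x=True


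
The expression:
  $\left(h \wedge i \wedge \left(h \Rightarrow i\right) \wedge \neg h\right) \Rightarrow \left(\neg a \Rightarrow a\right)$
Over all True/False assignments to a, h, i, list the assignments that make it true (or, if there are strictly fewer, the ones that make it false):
is always true.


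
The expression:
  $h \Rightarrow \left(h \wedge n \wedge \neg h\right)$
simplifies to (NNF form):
$\neg h$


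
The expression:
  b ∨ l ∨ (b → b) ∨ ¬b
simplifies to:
True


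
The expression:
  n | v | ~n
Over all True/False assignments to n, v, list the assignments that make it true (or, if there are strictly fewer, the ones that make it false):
is always true.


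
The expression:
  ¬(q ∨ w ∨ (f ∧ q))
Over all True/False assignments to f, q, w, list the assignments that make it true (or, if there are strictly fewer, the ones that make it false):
is true only for:
  f=False, q=False, w=False;
  f=True, q=False, w=False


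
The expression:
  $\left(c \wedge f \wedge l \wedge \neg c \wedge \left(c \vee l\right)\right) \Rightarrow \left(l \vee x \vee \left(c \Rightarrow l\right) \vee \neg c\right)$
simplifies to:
$\text{True}$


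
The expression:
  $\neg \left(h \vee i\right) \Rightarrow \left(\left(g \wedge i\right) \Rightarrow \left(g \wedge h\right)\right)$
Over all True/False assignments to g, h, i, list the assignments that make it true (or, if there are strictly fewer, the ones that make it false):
is always true.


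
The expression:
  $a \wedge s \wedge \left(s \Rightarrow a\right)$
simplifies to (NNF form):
$a \wedge s$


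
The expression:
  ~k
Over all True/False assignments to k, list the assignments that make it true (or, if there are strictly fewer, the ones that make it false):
is true only for:
  k=False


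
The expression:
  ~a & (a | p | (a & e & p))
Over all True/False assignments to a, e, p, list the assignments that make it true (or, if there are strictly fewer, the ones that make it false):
is true only for:
  a=False, e=False, p=True;
  a=False, e=True, p=True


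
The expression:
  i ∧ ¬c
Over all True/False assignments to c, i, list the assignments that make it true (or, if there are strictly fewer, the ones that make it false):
is true only for:
  c=False, i=True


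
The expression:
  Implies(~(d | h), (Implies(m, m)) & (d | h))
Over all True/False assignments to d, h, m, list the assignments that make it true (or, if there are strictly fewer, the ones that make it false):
is false only for:
  d=False, h=False, m=False;
  d=False, h=False, m=True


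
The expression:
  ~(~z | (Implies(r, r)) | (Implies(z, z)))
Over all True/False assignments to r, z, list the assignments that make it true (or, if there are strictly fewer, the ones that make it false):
is never true.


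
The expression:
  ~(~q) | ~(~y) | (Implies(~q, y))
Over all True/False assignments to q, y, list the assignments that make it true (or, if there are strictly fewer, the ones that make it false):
is false only for:
  q=False, y=False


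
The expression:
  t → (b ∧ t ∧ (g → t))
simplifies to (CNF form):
b ∨ ¬t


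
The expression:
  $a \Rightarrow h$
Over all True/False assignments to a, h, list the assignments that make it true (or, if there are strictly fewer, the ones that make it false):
is false only for:
  a=True, h=False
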